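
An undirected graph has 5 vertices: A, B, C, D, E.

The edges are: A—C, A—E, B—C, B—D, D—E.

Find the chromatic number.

The cycle D-E-A-C-B-D has odd length 5, so it cannot be 2-colored; at least 3 colors are needed.
3 colors suffice: color 1 → {A, B}; color 2 → {C, E}; color 3 → {D}. Every edge joins two different colors.

3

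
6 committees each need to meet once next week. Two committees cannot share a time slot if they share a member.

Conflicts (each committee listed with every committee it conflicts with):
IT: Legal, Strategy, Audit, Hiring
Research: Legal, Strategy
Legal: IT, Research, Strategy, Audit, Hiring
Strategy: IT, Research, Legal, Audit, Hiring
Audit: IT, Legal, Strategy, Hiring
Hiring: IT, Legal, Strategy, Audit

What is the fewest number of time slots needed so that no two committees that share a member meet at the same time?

5

IT, Legal, Strategy, Audit, Hiring pairwise conflict, so at least 5 time slots are needed.
5 time slots suffice: time slot 1 → {Legal}; time slot 2 → {Strategy}; time slot 3 → {Research, Audit}; time slot 4 → {Hiring}; time slot 5 → {IT}. No two conflicting committees share a time slot.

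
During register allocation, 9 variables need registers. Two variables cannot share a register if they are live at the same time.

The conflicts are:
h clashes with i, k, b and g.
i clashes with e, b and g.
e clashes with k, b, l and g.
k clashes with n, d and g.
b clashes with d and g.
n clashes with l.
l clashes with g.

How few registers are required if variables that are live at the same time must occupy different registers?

h, i, b, g all conflict with each other, so at least 4 registers are needed.
4 registers suffice: register 1 → {n, d, g}; register 2 → {k, b, l}; register 3 → {h, e}; register 4 → {i}. Each listed conflict is separated.

4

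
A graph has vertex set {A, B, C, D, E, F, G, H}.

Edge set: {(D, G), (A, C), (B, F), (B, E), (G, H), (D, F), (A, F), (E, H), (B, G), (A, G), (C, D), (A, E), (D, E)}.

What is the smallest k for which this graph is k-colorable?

B and F are adjacent, so at least 2 colors are needed.
2 colors suffice: A=1, B=1, C=2, D=1, E=2, F=2, G=2, H=1. No two adjacent vertices share a color.

2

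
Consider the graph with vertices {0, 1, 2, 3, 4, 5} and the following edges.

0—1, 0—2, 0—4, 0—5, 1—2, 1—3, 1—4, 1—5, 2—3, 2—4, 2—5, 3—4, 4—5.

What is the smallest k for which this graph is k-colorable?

5

0, 1, 2, 4, 5 are mutually adjacent (a clique of size 5), so at least 5 colors are needed.
5 colors suffice: 0=e, 1=b, 2=c, 3=d, 4=a, 5=d. Each edge has distinct colors on its endpoints.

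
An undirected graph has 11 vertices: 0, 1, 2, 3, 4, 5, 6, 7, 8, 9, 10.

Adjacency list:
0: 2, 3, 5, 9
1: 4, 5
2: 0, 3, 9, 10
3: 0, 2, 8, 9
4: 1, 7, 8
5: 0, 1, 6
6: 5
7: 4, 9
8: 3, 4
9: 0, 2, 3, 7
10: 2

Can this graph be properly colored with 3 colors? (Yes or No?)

No

0, 2, 3, 9 form a clique, so at least 4 colors are needed.
So 3 colors are not enough.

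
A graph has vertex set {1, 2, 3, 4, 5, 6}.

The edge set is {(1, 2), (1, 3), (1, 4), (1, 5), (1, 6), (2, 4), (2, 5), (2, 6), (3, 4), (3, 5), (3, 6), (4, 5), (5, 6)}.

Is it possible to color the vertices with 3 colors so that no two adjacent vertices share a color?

1, 2, 5, 6 form a clique, so at least 4 colors are needed.
So 3 colors are not enough.

No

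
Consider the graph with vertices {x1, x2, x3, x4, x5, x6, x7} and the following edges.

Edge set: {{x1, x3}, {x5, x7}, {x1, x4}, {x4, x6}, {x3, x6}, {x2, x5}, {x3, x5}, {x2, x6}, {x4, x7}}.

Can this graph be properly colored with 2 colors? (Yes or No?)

No

The cycle x7-x4-x6-x3-x5-x7 has odd length 5, so it cannot be 2-colored; at least 3 colors are needed.
So 2 colors are not enough.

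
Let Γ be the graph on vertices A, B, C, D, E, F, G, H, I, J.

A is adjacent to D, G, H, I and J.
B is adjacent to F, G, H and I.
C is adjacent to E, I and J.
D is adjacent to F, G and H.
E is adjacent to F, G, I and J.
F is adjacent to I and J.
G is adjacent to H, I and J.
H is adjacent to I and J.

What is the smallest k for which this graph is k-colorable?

A, G, H, I form a clique, so at least 4 colors are needed.
4 colors suffice: color red → {C, F, G}; color blue → {D, I, J}; color green → {E, H}; color yellow → {A, B}. Each edge has distinct colors on its endpoints.

4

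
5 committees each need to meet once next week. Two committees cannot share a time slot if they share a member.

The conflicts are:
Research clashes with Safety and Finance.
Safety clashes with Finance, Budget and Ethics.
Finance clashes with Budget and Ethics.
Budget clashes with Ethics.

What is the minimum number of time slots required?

Safety, Finance, Budget, Ethics pairwise conflict, so at least 4 time slots are needed.
Using 4 time slots: Research=3, Safety=2, Finance=1, Budget=4, Ethics=3. Every pair that conflicts lands in different time slots.

4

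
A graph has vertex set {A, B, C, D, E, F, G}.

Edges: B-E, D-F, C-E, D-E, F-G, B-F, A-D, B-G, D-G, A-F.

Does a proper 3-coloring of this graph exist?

Yes

The chromatic number is 3. B, F, G are mutually adjacent, so at least 3 colors are needed.
3 colors suffice: color 1 → {E, F}; color 2 → {B, C, D}; color 3 → {A, G}.
That is already a proper 3-coloring.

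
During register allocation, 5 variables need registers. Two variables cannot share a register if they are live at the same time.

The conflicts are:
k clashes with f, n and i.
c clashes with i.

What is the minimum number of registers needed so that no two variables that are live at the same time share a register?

c and i conflict, so at least 2 registers are needed.
Using 2 registers: k=1, c=1, f=2, n=2, i=2. Every pair that conflicts lands in different registers.

2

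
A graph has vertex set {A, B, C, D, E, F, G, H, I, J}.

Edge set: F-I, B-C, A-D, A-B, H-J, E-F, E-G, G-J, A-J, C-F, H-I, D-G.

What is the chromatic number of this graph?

The cycle G-E-F-C-B-A-J-G has odd length 7, so it cannot be 2-colored; at least 3 colors are needed.
A valid assignment using 3 colors: A=1, B=3, C=2, D=2, E=2, F=1, G=1, H=1, I=2, J=2. Each edge has distinct colors on its endpoints.

3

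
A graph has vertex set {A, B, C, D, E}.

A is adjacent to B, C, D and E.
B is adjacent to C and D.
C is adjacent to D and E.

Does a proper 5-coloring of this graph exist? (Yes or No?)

Yes

The chromatic number is 4. A, B, C, D are pairwise adjacent (a clique of size 4), so at least 4 colors are needed.
4 colors suffice: color red → {A}; color blue → {C}; color green → {B, E}; color yellow → {D}.
Since 5 ≥ 4, a proper 5-coloring certainly exists.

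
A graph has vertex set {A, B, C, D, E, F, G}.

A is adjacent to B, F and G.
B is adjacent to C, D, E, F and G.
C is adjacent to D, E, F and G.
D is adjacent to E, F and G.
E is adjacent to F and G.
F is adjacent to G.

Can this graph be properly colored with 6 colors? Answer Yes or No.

Yes

The chromatic number is 6. B, C, D, E, F, G form a clique, so at least 6 colors are needed.
6 colors suffice: A=4, B=3, C=5, D=4, E=6, F=1, G=2.
That is already a proper 6-coloring.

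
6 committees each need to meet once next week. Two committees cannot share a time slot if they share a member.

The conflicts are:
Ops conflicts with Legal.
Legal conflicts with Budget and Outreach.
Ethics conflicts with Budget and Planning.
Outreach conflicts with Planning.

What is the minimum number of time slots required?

3

The cycle Planning-Ethics-Budget-Legal-Outreach-Planning has odd length 5, so it cannot be 2-colored; at least 3 time slots are needed.
3 time slots suffice: time slot 1 → {Legal, Planning}; time slot 2 → {Ops, Budget, Outreach}; time slot 3 → {Ethics}. Every pair that conflicts lands in different time slots.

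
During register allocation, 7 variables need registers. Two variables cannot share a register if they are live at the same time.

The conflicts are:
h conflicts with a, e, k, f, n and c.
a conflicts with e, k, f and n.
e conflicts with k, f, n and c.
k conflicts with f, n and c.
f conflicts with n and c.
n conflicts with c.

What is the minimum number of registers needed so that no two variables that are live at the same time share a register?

6

h, a, e, k, f, n are mutually in conflict, so at least 6 registers are needed.
6 registers suffice: register 1 → {h}; register 2 → {f}; register 3 → {k}; register 4 → {e}; register 5 → {n}; register 6 → {a, c}. Every pair that conflicts lands in different registers.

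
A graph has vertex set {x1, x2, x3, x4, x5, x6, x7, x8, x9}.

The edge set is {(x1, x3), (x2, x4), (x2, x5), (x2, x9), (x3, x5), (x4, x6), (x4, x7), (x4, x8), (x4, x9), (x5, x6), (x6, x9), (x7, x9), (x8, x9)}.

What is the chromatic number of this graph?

x2, x4, x9 are mutually adjacent, so at least 3 colors are needed.
A valid assignment using 3 colors: x1=red, x2=green, x3=blue, x4=blue, x5=red, x6=green, x7=green, x8=green, x9=red. No two adjacent vertices share a color.

3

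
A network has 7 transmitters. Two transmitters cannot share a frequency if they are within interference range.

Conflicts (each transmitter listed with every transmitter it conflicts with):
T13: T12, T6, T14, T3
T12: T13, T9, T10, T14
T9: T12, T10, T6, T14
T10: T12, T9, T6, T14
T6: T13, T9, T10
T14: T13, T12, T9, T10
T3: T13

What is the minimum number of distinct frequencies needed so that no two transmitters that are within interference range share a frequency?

T12, T9, T10, T14 all conflict with each other, so at least 4 frequencies are needed.
Using 4 frequencies: T13=2, T12=4, T9=3, T10=2, T6=1, T14=1, T3=1. Every pair that conflicts lands in different frequencies.

4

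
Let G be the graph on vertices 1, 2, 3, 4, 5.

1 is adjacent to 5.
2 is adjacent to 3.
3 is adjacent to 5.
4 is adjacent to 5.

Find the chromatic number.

3 and 5 are adjacent, so at least 2 colors are needed.
2 colors suffice: 1=b, 2=a, 3=b, 4=b, 5=a. Each edge has distinct colors on its endpoints.

2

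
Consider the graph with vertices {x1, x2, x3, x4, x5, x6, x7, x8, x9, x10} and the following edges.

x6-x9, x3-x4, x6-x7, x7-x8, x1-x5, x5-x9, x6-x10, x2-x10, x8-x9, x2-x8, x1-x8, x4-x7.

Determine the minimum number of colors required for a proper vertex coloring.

The cycle x10-x6-x7-x8-x2-x10 has odd length 5, so it cannot be 2-colored; at least 3 colors are needed.
3 colors suffice: x1=B, x2=G, x3=B, x4=R, x5=R, x6=R, x7=B, x8=R, x9=B, x10=B. No two adjacent vertices share a color.

3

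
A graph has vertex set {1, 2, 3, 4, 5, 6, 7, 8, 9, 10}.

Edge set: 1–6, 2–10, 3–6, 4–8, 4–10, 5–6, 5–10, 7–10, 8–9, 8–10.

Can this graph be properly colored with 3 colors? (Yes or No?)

Yes

The chromatic number is 3. 4, 8, 10 form a triangle, so at least 3 colors are needed.
3 colors suffice: color red → {6, 9, 10}; color blue → {1, 2, 3, 5, 7, 8}; color green → {4}.
That is already a proper 3-coloring.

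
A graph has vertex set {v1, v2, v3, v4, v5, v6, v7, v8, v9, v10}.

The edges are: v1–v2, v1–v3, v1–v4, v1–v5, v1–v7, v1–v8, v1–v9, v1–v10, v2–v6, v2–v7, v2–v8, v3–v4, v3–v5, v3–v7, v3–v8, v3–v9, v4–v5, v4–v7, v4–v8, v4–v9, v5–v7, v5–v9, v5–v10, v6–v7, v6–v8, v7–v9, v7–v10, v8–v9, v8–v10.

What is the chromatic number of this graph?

6

v1, v3, v4, v5, v7, v9 are pairwise adjacent (a clique of size 6), so at least 6 colors are needed.
One proper 6-coloring: v1=1, v2=3, v3=4, v4=3, v5=5, v6=1, v7=2, v8=2, v9=6, v10=3. No two adjacent vertices share a color.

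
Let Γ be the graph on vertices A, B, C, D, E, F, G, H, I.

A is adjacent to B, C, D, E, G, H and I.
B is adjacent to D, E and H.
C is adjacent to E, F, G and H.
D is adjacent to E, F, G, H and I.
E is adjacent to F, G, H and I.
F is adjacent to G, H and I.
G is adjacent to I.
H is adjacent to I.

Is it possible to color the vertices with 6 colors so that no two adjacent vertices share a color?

The chromatic number is 5. D, E, F, G, I form a clique, so at least 5 colors are needed.
One proper 5-coloring: A=3, B=5, C=2, D=2, E=1, F=3, G=4, H=4, I=5.
Since 6 ≥ 5, a proper 6-coloring certainly exists.

Yes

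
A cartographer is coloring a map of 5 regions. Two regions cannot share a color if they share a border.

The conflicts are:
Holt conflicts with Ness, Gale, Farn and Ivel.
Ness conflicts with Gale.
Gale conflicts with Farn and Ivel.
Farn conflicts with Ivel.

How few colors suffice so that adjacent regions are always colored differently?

4

Holt, Gale, Farn, Ivel are mutually in conflict, so at least 4 colors are needed.
4 colors suffice: color 1 → {Gale}; color 2 → {Holt}; color 3 → {Ness, Ivel}; color 4 → {Farn}. No two conflicting regions share a color.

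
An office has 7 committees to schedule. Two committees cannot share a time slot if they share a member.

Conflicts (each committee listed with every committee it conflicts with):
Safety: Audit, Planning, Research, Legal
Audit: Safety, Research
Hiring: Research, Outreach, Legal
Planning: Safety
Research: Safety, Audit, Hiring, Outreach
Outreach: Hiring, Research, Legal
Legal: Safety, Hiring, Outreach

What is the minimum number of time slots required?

Hiring, Outreach, Legal are mutually in conflict, so at least 3 time slots are needed.
3 time slots suffice: time slot 1 → {Safety, Hiring}; time slot 2 → {Planning, Research, Legal}; time slot 3 → {Audit, Outreach}. Each listed conflict is separated.

3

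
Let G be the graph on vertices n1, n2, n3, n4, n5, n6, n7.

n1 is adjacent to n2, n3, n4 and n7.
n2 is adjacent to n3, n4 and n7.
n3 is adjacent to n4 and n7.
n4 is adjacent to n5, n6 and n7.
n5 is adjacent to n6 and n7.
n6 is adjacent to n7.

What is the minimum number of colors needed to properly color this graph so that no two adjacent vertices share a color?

5

n1, n2, n3, n4, n7 form a clique, so at least 5 colors are needed.
One proper 5-coloring: n1=3, n2=4, n3=5, n4=1, n5=3, n6=4, n7=2. Each edge has distinct colors on its endpoints.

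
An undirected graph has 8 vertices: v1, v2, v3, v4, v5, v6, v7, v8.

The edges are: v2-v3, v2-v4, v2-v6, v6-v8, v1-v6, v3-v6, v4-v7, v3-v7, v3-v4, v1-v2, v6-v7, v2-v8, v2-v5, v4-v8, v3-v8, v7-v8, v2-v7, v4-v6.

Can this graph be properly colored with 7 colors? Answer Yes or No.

Yes

The chromatic number is 6. v2, v3, v4, v6, v7, v8 are mutually adjacent (a clique of size 6), so at least 6 colors are needed.
6 colors suffice: color 1 → {v2}; color 2 → {v5, v6}; color 3 → {v1, v7}; color 4 → {v3}; color 5 → {v8}; color 6 → {v4}.
Since 7 ≥ 6, a proper 7-coloring certainly exists.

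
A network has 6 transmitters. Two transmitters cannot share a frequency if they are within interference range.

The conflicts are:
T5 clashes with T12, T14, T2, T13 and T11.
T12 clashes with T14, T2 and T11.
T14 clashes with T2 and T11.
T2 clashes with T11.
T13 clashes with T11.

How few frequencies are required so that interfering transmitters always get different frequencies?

T5, T12, T14, T2, T11 are mutually in conflict, so at least 5 frequencies are needed.
5 frequencies suffice: frequency 1 → {T11}; frequency 2 → {T5}; frequency 3 → {T12, T13}; frequency 4 → {T14}; frequency 5 → {T2}. No two conflicting transmitters share a frequency.

5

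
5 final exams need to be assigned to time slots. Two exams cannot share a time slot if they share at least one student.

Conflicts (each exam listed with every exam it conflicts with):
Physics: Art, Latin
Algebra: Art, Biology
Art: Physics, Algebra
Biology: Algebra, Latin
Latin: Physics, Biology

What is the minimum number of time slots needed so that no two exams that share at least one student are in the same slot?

3

The cycle Latin-Physics-Art-Algebra-Biology-Latin has odd length 5, so it cannot be 2-colored; at least 3 time slots are needed.
3 time slots suffice: time slot 1 → {Art, Biology}; time slot 2 → {Physics, Algebra}; time slot 3 → {Latin}. Each listed conflict is separated.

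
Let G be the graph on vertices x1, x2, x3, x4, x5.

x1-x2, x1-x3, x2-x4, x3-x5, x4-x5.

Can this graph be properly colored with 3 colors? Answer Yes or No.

The chromatic number is 3. The cycle x1-x2-x4-x5-x3-x1 has odd length 5, so it cannot be 2-colored; at least 3 colors are needed.
A valid assignment using 3 colors: x1=G, x2=B, x3=R, x4=R, x5=B.
That is already a proper 3-coloring.

Yes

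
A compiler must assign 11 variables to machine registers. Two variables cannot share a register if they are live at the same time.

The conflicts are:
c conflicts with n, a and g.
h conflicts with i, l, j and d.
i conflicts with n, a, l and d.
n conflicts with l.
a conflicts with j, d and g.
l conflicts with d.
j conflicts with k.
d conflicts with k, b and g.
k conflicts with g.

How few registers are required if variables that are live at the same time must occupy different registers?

4

h, i, l, d are mutually in conflict, so at least 4 registers are needed.
4 registers suffice: register 1 → {n, j, d}; register 2 → {i, b, g}; register 3 → {a, l, k}; register 4 → {c, h}. No two conflicting variables share a register.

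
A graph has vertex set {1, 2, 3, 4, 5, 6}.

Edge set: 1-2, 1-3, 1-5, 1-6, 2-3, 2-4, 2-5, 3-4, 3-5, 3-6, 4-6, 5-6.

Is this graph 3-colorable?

1, 3, 5, 6 are pairwise adjacent (a clique of size 4), so at least 4 colors are needed.
So 3 colors are not enough.

No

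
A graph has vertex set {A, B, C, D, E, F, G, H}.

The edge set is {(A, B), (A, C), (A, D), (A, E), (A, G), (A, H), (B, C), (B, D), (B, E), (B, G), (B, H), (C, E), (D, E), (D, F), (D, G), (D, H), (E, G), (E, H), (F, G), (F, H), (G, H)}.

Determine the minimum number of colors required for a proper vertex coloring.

A, B, D, E, G, H form a clique, so at least 6 colors are needed.
A valid assignment using 6 colors: A=2, B=4, C=1, D=1, E=3, F=2, G=5, H=6. Every edge joins two different colors.

6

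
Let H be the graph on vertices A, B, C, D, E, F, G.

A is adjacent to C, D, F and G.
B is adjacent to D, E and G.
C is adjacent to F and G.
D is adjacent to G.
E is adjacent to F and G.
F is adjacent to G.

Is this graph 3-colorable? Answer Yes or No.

A, C, F, G are mutually adjacent (a clique of size 4), so at least 4 colors are needed.
So 3 colors are not enough.

No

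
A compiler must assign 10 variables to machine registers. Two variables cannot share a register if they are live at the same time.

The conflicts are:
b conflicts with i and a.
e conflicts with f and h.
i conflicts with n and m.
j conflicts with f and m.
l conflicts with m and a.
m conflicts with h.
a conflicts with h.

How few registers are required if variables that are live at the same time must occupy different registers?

The cycle e-f-j-m-h-e has odd length 5, so it cannot be 2-colored; at least 3 registers are needed.
3 registers suffice: b=3, e=3, i=2, j=2, n=1, f=1, l=2, m=1, a=1, h=2. Each listed conflict is separated.

3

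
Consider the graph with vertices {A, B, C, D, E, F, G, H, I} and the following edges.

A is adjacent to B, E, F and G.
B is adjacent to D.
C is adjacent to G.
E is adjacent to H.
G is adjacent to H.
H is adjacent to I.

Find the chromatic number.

2

A and F are adjacent, so at least 2 colors are needed.
2 colors suffice: color 1 → {A, C, D, H}; color 2 → {B, E, F, G, I}. No two adjacent vertices share a color.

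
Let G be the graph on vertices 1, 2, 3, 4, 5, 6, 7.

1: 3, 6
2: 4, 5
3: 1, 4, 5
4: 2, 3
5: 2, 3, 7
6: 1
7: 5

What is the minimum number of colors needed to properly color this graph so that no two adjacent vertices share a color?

2

5 and 7 are adjacent, so at least 2 colors are needed.
One proper 2-coloring: 1=b, 2=a, 3=a, 4=b, 5=b, 6=a, 7=a. Each edge has distinct colors on its endpoints.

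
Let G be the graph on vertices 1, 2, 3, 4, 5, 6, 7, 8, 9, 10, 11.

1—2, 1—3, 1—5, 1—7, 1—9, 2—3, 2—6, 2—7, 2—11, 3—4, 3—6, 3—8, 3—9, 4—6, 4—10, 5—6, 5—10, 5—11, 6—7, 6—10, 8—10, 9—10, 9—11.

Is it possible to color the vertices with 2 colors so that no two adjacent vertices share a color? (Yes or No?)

5, 6, 10 are mutually adjacent, so at least 3 colors are needed.
So 2 colors are not enough.

No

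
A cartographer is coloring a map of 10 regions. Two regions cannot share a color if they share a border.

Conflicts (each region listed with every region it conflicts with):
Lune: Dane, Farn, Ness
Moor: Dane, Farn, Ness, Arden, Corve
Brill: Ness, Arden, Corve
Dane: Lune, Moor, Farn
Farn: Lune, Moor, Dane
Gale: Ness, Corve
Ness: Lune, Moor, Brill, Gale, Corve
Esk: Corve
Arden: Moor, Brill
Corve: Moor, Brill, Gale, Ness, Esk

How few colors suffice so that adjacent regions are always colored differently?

Lune, Dane, Farn pairwise conflict, so at least 3 colors are needed.
One proper 3-coloring: Lune=3, Moor=3, Brill=3, Dane=2, Farn=1, Gale=3, Ness=2, Esk=2, Arden=1, Corve=1. Each listed conflict is separated.

3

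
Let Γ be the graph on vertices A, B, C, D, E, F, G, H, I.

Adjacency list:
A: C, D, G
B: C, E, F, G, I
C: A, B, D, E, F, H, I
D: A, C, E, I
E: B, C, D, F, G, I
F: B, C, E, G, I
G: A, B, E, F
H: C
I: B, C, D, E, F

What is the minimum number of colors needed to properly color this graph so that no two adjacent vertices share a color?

5

B, C, E, F, I are pairwise adjacent (a clique of size 5), so at least 5 colors are needed.
5 colors suffice: color red → {C, G}; color blue → {A, E, H}; color green → {I}; color yellow → {D, F}; color purple → {B}. No two adjacent vertices share a color.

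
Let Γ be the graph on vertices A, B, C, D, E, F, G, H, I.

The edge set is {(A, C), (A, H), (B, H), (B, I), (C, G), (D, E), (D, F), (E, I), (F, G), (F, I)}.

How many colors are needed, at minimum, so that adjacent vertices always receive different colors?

The cycle H-A-C-G-F-I-B-H has odd length 7, so it cannot be 2-colored; at least 3 colors are needed.
One proper 3-coloring: A=2, B=3, C=1, D=2, E=1, F=1, G=2, H=1, I=2. Every edge joins two different colors.

3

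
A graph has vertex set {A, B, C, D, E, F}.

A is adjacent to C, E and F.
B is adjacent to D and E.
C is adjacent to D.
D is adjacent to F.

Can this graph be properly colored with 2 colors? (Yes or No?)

No

The cycle D-F-A-E-B-D has odd length 5, so it cannot be 2-colored; at least 3 colors are needed.
So 2 colors are not enough.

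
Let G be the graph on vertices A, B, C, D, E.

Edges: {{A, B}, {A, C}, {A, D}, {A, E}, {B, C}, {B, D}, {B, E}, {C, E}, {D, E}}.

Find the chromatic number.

4

A, B, C, E form a clique, so at least 4 colors are needed.
One proper 4-coloring: A=green, B=blue, C=yellow, D=yellow, E=red. No two adjacent vertices share a color.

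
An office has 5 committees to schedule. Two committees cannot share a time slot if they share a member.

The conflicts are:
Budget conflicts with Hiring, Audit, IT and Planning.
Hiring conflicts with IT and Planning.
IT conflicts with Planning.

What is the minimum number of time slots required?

4

Budget, Hiring, IT, Planning are mutually in conflict, so at least 4 time slots are needed.
Using 4 time slots: Budget=1, Hiring=2, Audit=2, IT=3, Planning=4. Every pair that conflicts lands in different time slots.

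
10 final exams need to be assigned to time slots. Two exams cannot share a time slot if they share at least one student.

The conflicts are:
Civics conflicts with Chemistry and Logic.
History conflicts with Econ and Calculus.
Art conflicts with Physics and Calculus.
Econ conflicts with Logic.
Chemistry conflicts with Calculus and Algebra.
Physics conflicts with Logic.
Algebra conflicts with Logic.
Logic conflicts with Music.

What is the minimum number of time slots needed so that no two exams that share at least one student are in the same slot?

Econ and Logic conflict, so at least 2 time slots are needed.
2 time slots suffice: Civics=2, History=1, Art=1, Econ=2, Chemistry=1, Physics=2, Calculus=2, Algebra=2, Logic=1, Music=2. No two conflicting exams share a time slot.

2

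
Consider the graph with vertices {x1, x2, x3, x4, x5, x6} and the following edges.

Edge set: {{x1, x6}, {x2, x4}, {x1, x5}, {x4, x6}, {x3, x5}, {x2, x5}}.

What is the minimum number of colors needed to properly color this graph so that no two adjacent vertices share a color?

3

The cycle x4-x2-x5-x1-x6-x4 has odd length 5, so it cannot be 2-colored; at least 3 colors are needed.
3 colors suffice: x1=2, x2=2, x3=2, x4=3, x5=1, x6=1. Each edge has distinct colors on its endpoints.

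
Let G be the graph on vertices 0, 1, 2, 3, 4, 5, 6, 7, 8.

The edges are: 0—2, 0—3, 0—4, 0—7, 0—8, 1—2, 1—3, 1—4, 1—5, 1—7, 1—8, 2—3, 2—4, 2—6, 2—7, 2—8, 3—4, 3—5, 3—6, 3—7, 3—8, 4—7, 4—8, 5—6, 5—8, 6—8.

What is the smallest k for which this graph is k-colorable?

5

1, 2, 3, 4, 7 are mutually adjacent (a clique of size 5), so at least 5 colors are needed.
5 colors suffice: 0=yellow, 1=yellow, 2=blue, 3=red, 4=purple, 5=blue, 6=yellow, 7=green, 8=green. Each edge has distinct colors on its endpoints.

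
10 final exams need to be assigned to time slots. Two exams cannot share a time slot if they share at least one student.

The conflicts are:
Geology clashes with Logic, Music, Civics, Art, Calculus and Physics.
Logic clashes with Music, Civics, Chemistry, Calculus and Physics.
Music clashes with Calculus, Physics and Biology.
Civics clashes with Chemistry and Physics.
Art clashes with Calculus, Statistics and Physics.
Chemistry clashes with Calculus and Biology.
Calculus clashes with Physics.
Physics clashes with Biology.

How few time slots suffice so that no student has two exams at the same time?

Geology, Logic, Music, Calculus, Physics all conflict with each other, so at least 5 time slots are needed.
A valid assignment using 5 time slots: Geology=3, Logic=2, Music=5, Civics=4, Art=2, Chemistry=1, Calculus=4, Statistics=1, Physics=1, Biology=2. Every pair that conflicts lands in different time slots.

5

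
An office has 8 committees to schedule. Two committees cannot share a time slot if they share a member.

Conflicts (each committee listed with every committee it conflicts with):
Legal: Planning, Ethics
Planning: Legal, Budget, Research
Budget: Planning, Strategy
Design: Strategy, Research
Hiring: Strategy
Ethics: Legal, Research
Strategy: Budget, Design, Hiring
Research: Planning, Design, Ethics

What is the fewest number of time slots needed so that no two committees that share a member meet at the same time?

3

The cycle Budget-Strategy-Design-Research-Planning-Budget has odd length 5, so it cannot be 2-colored; at least 3 time slots are needed.
3 time slots suffice: time slot 1 → {Legal, Strategy, Research}; time slot 2 → {Planning, Design, Hiring, Ethics}; time slot 3 → {Budget}. No two conflicting committees share a time slot.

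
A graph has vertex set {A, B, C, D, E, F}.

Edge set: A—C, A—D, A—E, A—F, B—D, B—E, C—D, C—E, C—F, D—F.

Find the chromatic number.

4

A, C, D, F form a clique, so at least 4 colors are needed.
One proper 4-coloring: A=3, B=2, C=2, D=1, E=1, F=4. No two adjacent vertices share a color.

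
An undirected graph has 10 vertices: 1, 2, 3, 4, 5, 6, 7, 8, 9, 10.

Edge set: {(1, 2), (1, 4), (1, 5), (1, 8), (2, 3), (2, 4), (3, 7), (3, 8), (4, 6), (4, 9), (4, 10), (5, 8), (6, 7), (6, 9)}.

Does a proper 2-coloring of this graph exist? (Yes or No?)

No

4, 6, 9 are pairwise adjacent, so at least 3 colors are needed.
So 2 colors are not enough.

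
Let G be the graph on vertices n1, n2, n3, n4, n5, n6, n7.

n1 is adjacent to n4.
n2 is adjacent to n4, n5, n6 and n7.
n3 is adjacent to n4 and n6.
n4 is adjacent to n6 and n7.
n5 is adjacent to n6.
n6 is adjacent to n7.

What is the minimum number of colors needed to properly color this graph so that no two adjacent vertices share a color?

4

n2, n4, n6, n7 are mutually adjacent (a clique of size 4), so at least 4 colors are needed.
One proper 4-coloring: n1=1, n2=3, n3=3, n4=2, n5=2, n6=1, n7=4. Each edge has distinct colors on its endpoints.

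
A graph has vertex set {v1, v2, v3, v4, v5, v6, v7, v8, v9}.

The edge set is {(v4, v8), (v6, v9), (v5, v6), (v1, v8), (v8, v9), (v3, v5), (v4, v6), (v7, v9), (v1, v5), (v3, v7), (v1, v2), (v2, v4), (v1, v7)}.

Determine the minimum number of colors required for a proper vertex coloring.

3

The cycle v9-v7-v1-v5-v6-v9 has odd length 5, so it cannot be 2-colored; at least 3 colors are needed.
3 colors suffice: v1=R, v2=B, v3=R, v4=G, v5=B, v6=R, v7=B, v8=B, v9=G. No two adjacent vertices share a color.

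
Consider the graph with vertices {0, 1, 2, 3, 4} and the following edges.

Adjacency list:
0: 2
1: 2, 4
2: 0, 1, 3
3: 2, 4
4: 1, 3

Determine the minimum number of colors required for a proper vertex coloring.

2

1 and 4 are adjacent, so at least 2 colors are needed.
2 colors suffice: 0=blue, 1=blue, 2=red, 3=blue, 4=red. Each edge has distinct colors on its endpoints.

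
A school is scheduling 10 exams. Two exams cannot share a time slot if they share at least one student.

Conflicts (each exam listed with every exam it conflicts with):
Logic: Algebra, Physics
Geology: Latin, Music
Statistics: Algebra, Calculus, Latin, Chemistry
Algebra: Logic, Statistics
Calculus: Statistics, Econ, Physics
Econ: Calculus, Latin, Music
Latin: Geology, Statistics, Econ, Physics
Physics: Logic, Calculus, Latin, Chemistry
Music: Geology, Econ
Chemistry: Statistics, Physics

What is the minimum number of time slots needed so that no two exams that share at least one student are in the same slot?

The cycle Physics-Chemistry-Statistics-Algebra-Logic-Physics has odd length 5, so it cannot be 2-colored; at least 3 time slots are needed.
Using 3 time slots: Logic=3, Geology=1, Statistics=1, Algebra=2, Calculus=2, Econ=1, Latin=2, Physics=1, Music=2, Chemistry=2. Every pair that conflicts lands in different time slots.

3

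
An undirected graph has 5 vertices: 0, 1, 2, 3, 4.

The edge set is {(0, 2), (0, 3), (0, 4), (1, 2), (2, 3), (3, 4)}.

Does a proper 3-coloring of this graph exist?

The chromatic number is 3. 0, 2, 3 are pairwise adjacent, so at least 3 colors are needed.
3 colors suffice: color a → {0, 1}; color b → {3}; color c → {2, 4}.
That is already a proper 3-coloring.

Yes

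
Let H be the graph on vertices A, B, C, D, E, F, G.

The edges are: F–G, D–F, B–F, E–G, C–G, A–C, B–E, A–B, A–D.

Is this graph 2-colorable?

No

The cycle G-F-D-A-C-G has odd length 5, so it cannot be 2-colored; at least 3 colors are needed.
So 2 colors are not enough.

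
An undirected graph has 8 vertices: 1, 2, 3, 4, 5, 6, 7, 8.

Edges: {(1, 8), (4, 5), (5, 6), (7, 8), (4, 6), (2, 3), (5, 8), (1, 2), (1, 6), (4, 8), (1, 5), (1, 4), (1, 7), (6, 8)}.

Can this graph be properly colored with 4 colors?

No

1, 4, 5, 6, 8 are pairwise adjacent (a clique of size 5), so at least 5 colors are needed.
So 4 colors are not enough.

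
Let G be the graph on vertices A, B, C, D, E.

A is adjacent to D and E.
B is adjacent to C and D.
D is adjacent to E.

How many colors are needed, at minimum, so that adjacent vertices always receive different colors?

A, D, E are pairwise adjacent, so at least 3 colors are needed.
3 colors suffice: color red → {C, D}; color blue → {B, E}; color green → {A}. No two adjacent vertices share a color.

3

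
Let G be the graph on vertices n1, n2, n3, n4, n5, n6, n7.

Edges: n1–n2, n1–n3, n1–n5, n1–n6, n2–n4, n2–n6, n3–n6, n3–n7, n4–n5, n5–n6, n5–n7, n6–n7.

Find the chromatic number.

n3, n6, n7 are mutually adjacent, so at least 3 colors are needed.
A valid assignment using 3 colors: n1=3, n2=2, n3=2, n4=1, n5=2, n6=1, n7=3. No two adjacent vertices share a color.

3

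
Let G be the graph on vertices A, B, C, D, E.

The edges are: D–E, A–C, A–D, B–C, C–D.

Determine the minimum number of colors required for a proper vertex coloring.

3

A, C, D are mutually adjacent, so at least 3 colors are needed.
3 colors suffice: color red → {C, E}; color blue → {B, D}; color green → {A}. Each edge has distinct colors on its endpoints.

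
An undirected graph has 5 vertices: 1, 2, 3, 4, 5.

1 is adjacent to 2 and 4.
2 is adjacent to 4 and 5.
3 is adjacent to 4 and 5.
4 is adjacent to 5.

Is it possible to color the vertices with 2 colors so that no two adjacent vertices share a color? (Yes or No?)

No

3, 4, 5 are pairwise adjacent, so at least 3 colors are needed.
So 2 colors are not enough.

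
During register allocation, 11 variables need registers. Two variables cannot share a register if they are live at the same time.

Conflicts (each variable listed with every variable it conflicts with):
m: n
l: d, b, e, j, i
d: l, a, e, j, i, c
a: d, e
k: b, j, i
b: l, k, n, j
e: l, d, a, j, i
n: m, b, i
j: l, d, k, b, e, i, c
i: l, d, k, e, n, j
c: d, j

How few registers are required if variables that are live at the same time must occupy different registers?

5

l, d, e, j, i all conflict with each other, so at least 5 registers are needed.
A valid assignment using 5 registers: m=2, l=5, d=2, a=1, k=4, b=2, e=4, n=1, j=1, i=3, c=3. Every pair that conflicts lands in different registers.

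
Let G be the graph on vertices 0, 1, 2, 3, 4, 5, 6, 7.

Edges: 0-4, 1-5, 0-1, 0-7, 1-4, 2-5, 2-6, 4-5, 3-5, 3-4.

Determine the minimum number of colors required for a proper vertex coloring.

3

0, 1, 4 are mutually adjacent, so at least 3 colors are needed.
3 colors suffice: color red → {0, 5, 6}; color blue → {2, 4, 7}; color green → {1, 3}. Every edge joins two different colors.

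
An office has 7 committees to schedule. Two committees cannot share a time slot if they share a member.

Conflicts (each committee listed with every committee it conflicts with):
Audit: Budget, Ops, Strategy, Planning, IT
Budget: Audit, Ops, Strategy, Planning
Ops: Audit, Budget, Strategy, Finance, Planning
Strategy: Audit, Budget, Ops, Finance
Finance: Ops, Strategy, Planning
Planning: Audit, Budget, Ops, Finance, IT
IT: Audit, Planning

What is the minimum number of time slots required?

4

Audit, Budget, Ops, Strategy are mutually in conflict, so at least 4 time slots are needed.
4 time slots suffice: Audit=2, Budget=4, Ops=1, Strategy=3, Finance=2, Planning=3, IT=1. Each listed conflict is separated.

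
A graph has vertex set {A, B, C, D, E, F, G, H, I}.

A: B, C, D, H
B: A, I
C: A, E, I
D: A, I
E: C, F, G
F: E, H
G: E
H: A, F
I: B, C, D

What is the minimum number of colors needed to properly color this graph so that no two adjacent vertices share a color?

The cycle C-A-H-F-E-C has odd length 5, so it cannot be 2-colored; at least 3 colors are needed.
A valid assignment using 3 colors: A=1, B=2, C=2, D=2, E=1, F=3, G=2, H=2, I=1. No two adjacent vertices share a color.

3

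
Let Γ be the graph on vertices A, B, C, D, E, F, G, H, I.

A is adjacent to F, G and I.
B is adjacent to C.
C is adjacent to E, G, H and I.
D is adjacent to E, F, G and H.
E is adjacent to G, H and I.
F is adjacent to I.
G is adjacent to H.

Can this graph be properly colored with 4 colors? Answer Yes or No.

The chromatic number is 4. C, E, G, H form a clique, so at least 4 colors are needed.
4 colors suffice: A=blue, B=red, C=blue, D=blue, E=green, F=green, G=red, H=yellow, I=red.
That is already a proper 4-coloring.

Yes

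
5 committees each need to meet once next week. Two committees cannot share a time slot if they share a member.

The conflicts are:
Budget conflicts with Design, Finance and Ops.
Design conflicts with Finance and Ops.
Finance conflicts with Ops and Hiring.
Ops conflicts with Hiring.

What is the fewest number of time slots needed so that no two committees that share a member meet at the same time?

Budget, Design, Finance, Ops are mutually in conflict, so at least 4 time slots are needed.
4 time slots suffice: Budget=4, Design=3, Finance=1, Ops=2, Hiring=3. Each listed conflict is separated.

4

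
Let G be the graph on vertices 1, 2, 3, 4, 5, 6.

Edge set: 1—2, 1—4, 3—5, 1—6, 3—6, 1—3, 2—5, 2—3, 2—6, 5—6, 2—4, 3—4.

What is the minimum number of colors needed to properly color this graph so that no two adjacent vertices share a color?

4

2, 3, 5, 6 form a clique, so at least 4 colors are needed.
A valid assignment using 4 colors: 1=c, 2=b, 3=a, 4=d, 5=c, 6=d. Each edge has distinct colors on its endpoints.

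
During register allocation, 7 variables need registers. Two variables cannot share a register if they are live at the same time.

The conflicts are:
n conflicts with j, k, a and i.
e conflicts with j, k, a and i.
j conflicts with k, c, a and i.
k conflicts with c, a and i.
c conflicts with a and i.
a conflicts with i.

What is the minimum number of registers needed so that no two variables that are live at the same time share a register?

e, j, k, a, i all conflict with each other, so at least 5 registers are needed.
Using 5 registers: n=5, e=5, j=2, k=1, c=5, a=3, i=4. Every pair that conflicts lands in different registers.

5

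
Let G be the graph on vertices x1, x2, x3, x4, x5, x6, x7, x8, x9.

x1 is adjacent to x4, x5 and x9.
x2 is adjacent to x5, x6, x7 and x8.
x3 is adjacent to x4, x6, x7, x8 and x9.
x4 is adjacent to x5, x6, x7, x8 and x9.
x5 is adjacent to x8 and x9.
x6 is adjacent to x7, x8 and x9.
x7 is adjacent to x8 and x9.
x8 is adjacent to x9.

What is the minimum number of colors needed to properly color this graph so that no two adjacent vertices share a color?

6

x3, x4, x6, x7, x8, x9 are mutually adjacent (a clique of size 6), so at least 6 colors are needed.
6 colors suffice: color 1 → {x2, x4}; color 2 → {x9}; color 3 → {x1, x8}; color 4 → {x5, x6}; color 5 → {x7}; color 6 → {x3}. Each edge has distinct colors on its endpoints.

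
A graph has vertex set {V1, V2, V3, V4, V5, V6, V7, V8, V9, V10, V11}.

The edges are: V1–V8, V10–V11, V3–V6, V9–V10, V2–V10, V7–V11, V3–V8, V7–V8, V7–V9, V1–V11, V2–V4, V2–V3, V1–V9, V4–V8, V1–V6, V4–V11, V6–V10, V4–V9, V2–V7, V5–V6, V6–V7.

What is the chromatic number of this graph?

2

V4 and V11 are adjacent, so at least 2 colors are needed.
2 colors suffice: color 1 → {V1, V3, V4, V5, V7, V10}; color 2 → {V2, V6, V8, V9, V11}. No two adjacent vertices share a color.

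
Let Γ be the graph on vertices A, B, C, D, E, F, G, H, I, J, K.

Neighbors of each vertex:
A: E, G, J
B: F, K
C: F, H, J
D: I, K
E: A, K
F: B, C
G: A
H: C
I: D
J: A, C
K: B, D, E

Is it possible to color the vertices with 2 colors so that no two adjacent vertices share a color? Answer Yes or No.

No

The cycle F-C-J-A-E-K-B-F has odd length 7, so it cannot be 2-colored; at least 3 colors are needed.
So 2 colors are not enough.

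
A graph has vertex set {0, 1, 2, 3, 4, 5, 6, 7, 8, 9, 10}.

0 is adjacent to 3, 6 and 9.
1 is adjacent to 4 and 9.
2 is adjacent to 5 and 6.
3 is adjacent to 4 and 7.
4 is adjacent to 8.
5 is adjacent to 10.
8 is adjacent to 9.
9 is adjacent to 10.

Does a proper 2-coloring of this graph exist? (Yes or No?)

The cycle 9-0-3-4-1-9 has odd length 5, so it cannot be 2-colored; at least 3 colors are needed.
So 2 colors are not enough.

No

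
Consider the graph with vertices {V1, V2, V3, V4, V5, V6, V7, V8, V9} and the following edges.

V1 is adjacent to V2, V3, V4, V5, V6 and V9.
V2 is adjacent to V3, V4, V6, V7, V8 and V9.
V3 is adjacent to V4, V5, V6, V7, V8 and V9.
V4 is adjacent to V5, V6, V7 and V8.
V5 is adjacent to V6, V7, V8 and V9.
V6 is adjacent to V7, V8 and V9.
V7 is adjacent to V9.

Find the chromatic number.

5

V2, V3, V4, V6, V7 form a clique, so at least 5 colors are needed.
One proper 5-coloring: V1=5, V2=3, V3=2, V4=4, V5=3, V6=1, V7=5, V8=5, V9=4. No two adjacent vertices share a color.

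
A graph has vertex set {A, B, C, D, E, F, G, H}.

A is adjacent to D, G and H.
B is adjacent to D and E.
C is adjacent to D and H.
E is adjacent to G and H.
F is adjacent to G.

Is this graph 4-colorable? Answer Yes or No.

Yes

The chromatic number is 3. The cycle B-D-A-G-E-B has odd length 5, so it cannot be 2-colored; at least 3 colors are needed.
3 colors suffice: color red → {A, C, E, F}; color blue → {D, G, H}; color green → {B}.
Since 4 ≥ 3, a proper 4-coloring certainly exists.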